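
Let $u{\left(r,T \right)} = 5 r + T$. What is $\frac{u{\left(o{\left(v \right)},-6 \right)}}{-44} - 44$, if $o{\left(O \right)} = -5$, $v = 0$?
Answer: $- \frac{1905}{44} \approx -43.295$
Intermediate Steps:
$u{\left(r,T \right)} = T + 5 r$
$\frac{u{\left(o{\left(v \right)},-6 \right)}}{-44} - 44 = \frac{-6 + 5 \left(-5\right)}{-44} - 44 = - \frac{-6 - 25}{44} - 44 = \left(- \frac{1}{44}\right) \left(-31\right) - 44 = \frac{31}{44} - 44 = - \frac{1905}{44}$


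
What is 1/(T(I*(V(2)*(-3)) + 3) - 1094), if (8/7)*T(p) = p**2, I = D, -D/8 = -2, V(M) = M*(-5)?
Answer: 8/1624271 ≈ 4.9253e-6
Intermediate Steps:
V(M) = -5*M
D = 16 (D = -8*(-2) = 16)
I = 16
T(p) = 7*p**2/8
1/(T(I*(V(2)*(-3)) + 3) - 1094) = 1/(7*(16*(-5*2*(-3)) + 3)**2/8 - 1094) = 1/(7*(16*(-10*(-3)) + 3)**2/8 - 1094) = 1/(7*(16*30 + 3)**2/8 - 1094) = 1/(7*(480 + 3)**2/8 - 1094) = 1/((7/8)*483**2 - 1094) = 1/((7/8)*233289 - 1094) = 1/(1633023/8 - 1094) = 1/(1624271/8) = 8/1624271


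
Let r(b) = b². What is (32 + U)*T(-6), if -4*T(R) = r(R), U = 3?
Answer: -315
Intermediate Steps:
T(R) = -R²/4
(32 + U)*T(-6) = (32 + 3)*(-¼*(-6)²) = 35*(-¼*36) = 35*(-9) = -315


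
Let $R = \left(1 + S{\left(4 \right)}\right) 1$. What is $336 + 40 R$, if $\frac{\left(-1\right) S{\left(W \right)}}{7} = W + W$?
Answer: $-1864$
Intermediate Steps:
$S{\left(W \right)} = - 14 W$ ($S{\left(W \right)} = - 7 \left(W + W\right) = - 7 \cdot 2 W = - 14 W$)
$R = -55$ ($R = \left(1 - 56\right) 1 = \left(-55\right) 1 = -55$)
$336 + 40 R = 336 + 40 \left(-55\right) = 336 - 2200 = -1864$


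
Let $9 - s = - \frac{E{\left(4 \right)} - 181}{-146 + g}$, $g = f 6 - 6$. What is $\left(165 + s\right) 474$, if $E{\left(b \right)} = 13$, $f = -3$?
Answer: $\frac{7050276}{85} \approx 82944.0$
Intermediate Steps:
$g = -24$ ($g = \left(-3\right) 6 - 6 = -18 - 6 = -24$)
$s = \frac{849}{85}$ ($s = 9 - - \frac{13 - 181}{-146 - 24} = 9 - - \frac{-168}{-170} = 9 - - \frac{\left(-168\right) \left(-1\right)}{170} = 9 - \left(-1\right) \frac{84}{85} = 9 - - \frac{84}{85} = 9 + \frac{84}{85} = \frac{849}{85} \approx 9.9882$)
$\left(165 + s\right) 474 = \left(165 + \frac{849}{85}\right) 474 = \frac{14874}{85} \cdot 474 = \frac{7050276}{85}$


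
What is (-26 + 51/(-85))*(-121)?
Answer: 16093/5 ≈ 3218.6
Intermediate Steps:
(-26 + 51/(-85))*(-121) = (-26 + 51*(-1/85))*(-121) = (-26 - ⅗)*(-121) = -133/5*(-121) = 16093/5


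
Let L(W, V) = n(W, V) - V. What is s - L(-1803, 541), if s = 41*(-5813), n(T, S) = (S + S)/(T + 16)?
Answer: -424933222/1787 ≈ -2.3779e+5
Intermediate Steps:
n(T, S) = 2*S/(16 + T) (n(T, S) = (2*S)/(16 + T) = 2*S/(16 + T))
s = -238333
L(W, V) = -V + 2*V/(16 + W) (L(W, V) = 2*V/(16 + W) - V = -V + 2*V/(16 + W))
s - L(-1803, 541) = -238333 - 541*(-14 - 1*(-1803))/(16 - 1803) = -238333 - 541*(-14 + 1803)/(-1787) = -238333 - 541*(-1)*1789/1787 = -238333 - 1*(-967849/1787) = -238333 + 967849/1787 = -424933222/1787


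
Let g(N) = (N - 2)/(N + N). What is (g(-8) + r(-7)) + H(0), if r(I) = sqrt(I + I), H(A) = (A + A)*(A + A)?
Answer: 5/8 + I*sqrt(14) ≈ 0.625 + 3.7417*I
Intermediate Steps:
g(N) = (-2 + N)/(2*N) (g(N) = (-2 + N)/((2*N)) = (-2 + N)*(1/(2*N)) = (-2 + N)/(2*N))
H(A) = 4*A**2 (H(A) = (2*A)*(2*A) = 4*A**2)
r(I) = sqrt(2)*sqrt(I) (r(I) = sqrt(2*I) = sqrt(2)*sqrt(I))
(g(-8) + r(-7)) + H(0) = ((1/2)*(-2 - 8)/(-8) + sqrt(2)*sqrt(-7)) + 4*0**2 = ((1/2)*(-1/8)*(-10) + sqrt(2)*(I*sqrt(7))) + 4*0 = (5/8 + I*sqrt(14)) + 0 = 5/8 + I*sqrt(14)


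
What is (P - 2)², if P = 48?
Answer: 2116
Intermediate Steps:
(P - 2)² = (48 - 2)² = 46² = 2116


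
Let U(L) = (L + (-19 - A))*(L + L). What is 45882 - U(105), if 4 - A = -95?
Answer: 48612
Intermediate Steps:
A = 99 (A = 4 - 1*(-95) = 4 + 95 = 99)
U(L) = 2*L*(-118 + L) (U(L) = (L + (-19 - 1*99))*(L + L) = (L + (-19 - 99))*(2*L) = (L - 118)*(2*L) = (-118 + L)*(2*L) = 2*L*(-118 + L))
45882 - U(105) = 45882 - 2*105*(-118 + 105) = 45882 - 2*105*(-13) = 45882 - 1*(-2730) = 45882 + 2730 = 48612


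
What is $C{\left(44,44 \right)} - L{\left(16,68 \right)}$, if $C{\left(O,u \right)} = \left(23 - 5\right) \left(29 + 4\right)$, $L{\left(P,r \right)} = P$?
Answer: $578$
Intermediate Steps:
$C{\left(O,u \right)} = 594$ ($C{\left(O,u \right)} = 18 \cdot 33 = 594$)
$C{\left(44,44 \right)} - L{\left(16,68 \right)} = 594 - 16 = 578$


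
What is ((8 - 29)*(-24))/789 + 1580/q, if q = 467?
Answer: 493996/122821 ≈ 4.0221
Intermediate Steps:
((8 - 29)*(-24))/789 + 1580/q = ((8 - 29)*(-24))/789 + 1580/467 = -21*(-24)*(1/789) + 1580*(1/467) = 504*(1/789) + 1580/467 = 168/263 + 1580/467 = 493996/122821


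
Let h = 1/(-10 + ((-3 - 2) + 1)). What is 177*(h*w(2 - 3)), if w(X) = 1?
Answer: -177/14 ≈ -12.643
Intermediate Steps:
h = -1/14 (h = 1/(-10 + (-5 + 1)) = 1/(-10 - 4) = 1/(-14) = -1/14 ≈ -0.071429)
177*(h*w(2 - 3)) = 177*(-1/14*1) = 177*(-1/14) = -177/14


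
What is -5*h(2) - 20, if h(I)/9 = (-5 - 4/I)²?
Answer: -2225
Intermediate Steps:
h(I) = 9*(-5 - 4/I)²
-5*h(2) - 20 = -45*(4 + 5*2)²/2² - 20 = -45*(4 + 10)²/4 - 20 = -45*14²/4 - 20 = -45*196/4 - 20 = -5*441 - 20 = -2205 - 20 = -2225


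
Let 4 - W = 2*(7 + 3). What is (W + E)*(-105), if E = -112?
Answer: 13440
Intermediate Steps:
W = -16 (W = 4 - 2*(7 + 3) = 4 - 2*10 = 4 - 1*20 = 4 - 20 = -16)
(W + E)*(-105) = (-16 - 112)*(-105) = -128*(-105) = 13440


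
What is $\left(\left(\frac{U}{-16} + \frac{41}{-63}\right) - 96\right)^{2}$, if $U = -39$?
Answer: $\frac{9018731089}{1016064} \approx 8876.1$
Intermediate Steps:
$\left(\left(\frac{U}{-16} + \frac{41}{-63}\right) - 96\right)^{2} = \left(\left(- \frac{39}{-16} + \frac{41}{-63}\right) - 96\right)^{2} = \left(\left(\left(-39\right) \left(- \frac{1}{16}\right) + 41 \left(- \frac{1}{63}\right)\right) - 96\right)^{2} = \left(\left(\frac{39}{16} - \frac{41}{63}\right) - 96\right)^{2} = \left(\frac{1801}{1008} - 96\right)^{2} = \left(- \frac{94967}{1008}\right)^{2} = \frac{9018731089}{1016064}$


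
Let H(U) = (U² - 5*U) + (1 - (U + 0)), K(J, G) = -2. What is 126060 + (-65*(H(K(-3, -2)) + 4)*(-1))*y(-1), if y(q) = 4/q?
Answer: 120600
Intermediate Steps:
H(U) = 1 + U² - 6*U (H(U) = (U² - 5*U) + (1 - U) = 1 + U² - 6*U)
126060 + (-65*(H(K(-3, -2)) + 4)*(-1))*y(-1) = 126060 + (-65*((1 + (-2)² - 6*(-2)) + 4)*(-1))*(4/(-1)) = 126060 + (-65*((1 + 4 + 12) + 4)*(-1))*(4*(-1)) = 126060 - 65*(17 + 4)*(-1)*(-4) = 126060 - 1365*(-1)*(-4) = 126060 - 65*(-21)*(-4) = 126060 + 1365*(-4) = 126060 - 5460 = 120600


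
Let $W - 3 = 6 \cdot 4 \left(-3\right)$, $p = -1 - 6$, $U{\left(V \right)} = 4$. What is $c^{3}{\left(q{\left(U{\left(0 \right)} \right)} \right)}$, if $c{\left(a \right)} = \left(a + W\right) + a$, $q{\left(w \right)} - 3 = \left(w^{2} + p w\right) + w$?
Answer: $-493039$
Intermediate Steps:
$p = -7$ ($p = -1 - 6 = -7$)
$W = -69$ ($W = 3 + 6 \cdot 4 \left(-3\right) = 3 + 24 \left(-3\right) = 3 - 72 = -69$)
$q{\left(w \right)} = 3 + w^{2} - 6 w$ ($q{\left(w \right)} = 3 + \left(\left(w^{2} - 7 w\right) + w\right) = 3 + \left(w^{2} - 6 w\right) = 3 + w^{2} - 6 w$)
$c{\left(a \right)} = -69 + 2 a$ ($c{\left(a \right)} = \left(a - 69\right) + a = \left(-69 + a\right) + a = -69 + 2 a$)
$c^{3}{\left(q{\left(U{\left(0 \right)} \right)} \right)} = \left(-69 + 2 \left(3 + 4^{2} - 24\right)\right)^{3} = \left(-69 + 2 \left(3 + 16 - 24\right)\right)^{3} = \left(-69 + 2 \left(-5\right)\right)^{3} = \left(-69 - 10\right)^{3} = \left(-79\right)^{3} = -493039$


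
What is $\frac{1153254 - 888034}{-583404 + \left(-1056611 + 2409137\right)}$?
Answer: $\frac{132610}{384561} \approx 0.34483$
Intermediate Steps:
$\frac{1153254 - 888034}{-583404 + \left(-1056611 + 2409137\right)} = \frac{265220}{-583404 + 1352526} = \frac{265220}{769122} = 265220 \cdot \frac{1}{769122} = \frac{132610}{384561}$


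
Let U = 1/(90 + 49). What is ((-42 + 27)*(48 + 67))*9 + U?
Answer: -2157974/139 ≈ -15525.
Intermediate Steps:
U = 1/139 ≈ 0.0071942
((-42 + 27)*(48 + 67))*9 + U = ((-42 + 27)*(48 + 67))*9 + 1/139 = -15*115*9 + 1/139 = -1725*9 + 1/139 = -15525 + 1/139 = -2157974/139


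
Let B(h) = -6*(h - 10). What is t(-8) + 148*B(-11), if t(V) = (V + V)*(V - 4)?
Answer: 18840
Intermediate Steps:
t(V) = 2*V*(-4 + V) (t(V) = (2*V)*(-4 + V) = 2*V*(-4 + V))
B(h) = 60 - 6*h (B(h) = -6*(-10 + h) = 60 - 6*h)
t(-8) + 148*B(-11) = 2*(-8)*(-4 - 8) + 148*(60 - 6*(-11)) = 2*(-8)*(-12) + 148*(60 + 66) = 192 + 148*126 = 192 + 18648 = 18840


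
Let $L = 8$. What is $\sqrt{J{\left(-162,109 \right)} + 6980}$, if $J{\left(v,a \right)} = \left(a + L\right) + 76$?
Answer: $3 \sqrt{797} \approx 84.694$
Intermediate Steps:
$J{\left(v,a \right)} = 84 + a$ ($J{\left(v,a \right)} = \left(a + 8\right) + 76 = \left(8 + a\right) + 76 = 84 + a$)
$\sqrt{J{\left(-162,109 \right)} + 6980} = \sqrt{\left(84 + 109\right) + 6980} = \sqrt{193 + 6980} = \sqrt{7173} = 3 \sqrt{797}$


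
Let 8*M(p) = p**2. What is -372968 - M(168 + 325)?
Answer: -3226793/8 ≈ -4.0335e+5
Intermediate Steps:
M(p) = p**2/8
-372968 - M(168 + 325) = -372968 - (168 + 325)**2/8 = -372968 - 493**2/8 = -372968 - 243049/8 = -3226793/8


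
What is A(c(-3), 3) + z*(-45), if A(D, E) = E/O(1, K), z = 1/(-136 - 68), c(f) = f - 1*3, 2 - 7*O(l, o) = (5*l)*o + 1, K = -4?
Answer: 83/68 ≈ 1.2206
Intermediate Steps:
O(l, o) = ⅐ - 5*l*o/7 (O(l, o) = 2/7 - ((5*l)*o + 1)/7 = 2/7 - (5*l*o + 1)/7 = 2/7 - (1 + 5*l*o)/7 = 2/7 + (-⅐ - 5*l*o/7) = ⅐ - 5*l*o/7)
c(f) = -3 + f (c(f) = f - 3 = -3 + f)
z = -1/204 (z = 1/(-204) = -1/204 ≈ -0.0049020)
A(D, E) = E/3 (A(D, E) = E/(⅐ - 5/7*1*(-4)) = E/(⅐ + 20/7) = E/3)
A(c(-3), 3) + z*(-45) = (⅓)*3 - 1/204*(-45) = 1 + 15/68 = 83/68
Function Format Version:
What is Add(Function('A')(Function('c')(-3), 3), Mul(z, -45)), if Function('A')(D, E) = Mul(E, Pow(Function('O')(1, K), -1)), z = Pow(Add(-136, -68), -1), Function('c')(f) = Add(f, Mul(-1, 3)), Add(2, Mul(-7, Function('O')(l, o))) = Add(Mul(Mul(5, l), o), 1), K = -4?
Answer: Rational(83, 68) ≈ 1.2206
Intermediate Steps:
Function('O')(l, o) = Add(Rational(1, 7), Mul(Rational(-5, 7), l, o)) (Function('O')(l, o) = Add(Rational(2, 7), Mul(Rational(-1, 7), Add(Mul(Mul(5, l), o), 1))) = Add(Rational(2, 7), Mul(Rational(-1, 7), Add(Mul(5, l, o), 1))) = Add(Rational(2, 7), Mul(Rational(-1, 7), Add(1, Mul(5, l, o)))) = Add(Rational(2, 7), Add(Rational(-1, 7), Mul(Rational(-5, 7), l, o))) = Add(Rational(1, 7), Mul(Rational(-5, 7), l, o)))
Function('c')(f) = Add(-3, f) (Function('c')(f) = Add(f, -3) = Add(-3, f))
z = Rational(-1, 204) (z = Pow(-204, -1) = Rational(-1, 204) ≈ -0.0049020)
Function('A')(D, E) = Mul(Rational(1, 3), E) (Function('A')(D, E) = Mul(E, Pow(Add(Rational(1, 7), Mul(Rational(-5, 7), 1, -4)), -1)) = Mul(E, Pow(Add(Rational(1, 7), Rational(20, 7)), -1)) = Mul(E, Pow(3, -1)) = Mul(E, Rational(1, 3)) = Mul(Rational(1, 3), E))
Add(Function('A')(Function('c')(-3), 3), Mul(z, -45)) = Add(Mul(Rational(1, 3), 3), Mul(Rational(-1, 204), -45)) = Add(1, Rational(15, 68)) = Rational(83, 68)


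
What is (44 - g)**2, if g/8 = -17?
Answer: 32400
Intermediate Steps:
g = -136 (g = 8*(-17) = -136)
(44 - g)**2 = (44 - 1*(-136))**2 = (44 + 136)**2 = 180**2 = 32400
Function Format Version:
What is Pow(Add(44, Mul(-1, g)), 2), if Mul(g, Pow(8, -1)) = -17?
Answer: 32400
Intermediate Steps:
g = -136 (g = Mul(8, -17) = -136)
Pow(Add(44, Mul(-1, g)), 2) = Pow(Add(44, Mul(-1, -136)), 2) = Pow(Add(44, 136), 2) = Pow(180, 2) = 32400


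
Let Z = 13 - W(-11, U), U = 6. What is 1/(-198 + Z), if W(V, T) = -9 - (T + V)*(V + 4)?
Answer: -1/141 ≈ -0.0070922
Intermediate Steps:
W(V, T) = -9 - (4 + V)*(T + V) (W(V, T) = -9 - (T + V)*(4 + V) = -9 - (4 + V)*(T + V))
Z = 57 (Z = 13 - (-9 - 1*(-11)² - 4*6 - 4*(-11) - 1*6*(-11)) = 13 - (-9 - 1*121 - 24 + 44 + 66) = 13 - (-9 - 121 - 24 + 44 + 66) = 13 - 1*(-44) = 13 + 44 = 57)
1/(-198 + Z) = 1/(-198 + 57) = 1/(-141) = -1/141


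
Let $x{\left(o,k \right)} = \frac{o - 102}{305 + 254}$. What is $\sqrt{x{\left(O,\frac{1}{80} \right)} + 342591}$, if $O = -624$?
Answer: $\frac{3 \sqrt{11894752493}}{559} \approx 585.31$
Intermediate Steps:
$x{\left(o,k \right)} = - \frac{102}{559} + \frac{o}{559}$ ($x{\left(o,k \right)} = \frac{-102 + o}{559} = \left(-102 + o\right) \frac{1}{559} = - \frac{102}{559} + \frac{o}{559}$)
$\sqrt{x{\left(O,\frac{1}{80} \right)} + 342591} = \sqrt{\left(- \frac{102}{559} + \frac{1}{559} \left(-624\right)\right) + 342591} = \sqrt{\left(- \frac{102}{559} - \frac{48}{43}\right) + 342591} = \sqrt{- \frac{726}{559} + 342591} = \sqrt{\frac{191507643}{559}} = \frac{3 \sqrt{11894752493}}{559}$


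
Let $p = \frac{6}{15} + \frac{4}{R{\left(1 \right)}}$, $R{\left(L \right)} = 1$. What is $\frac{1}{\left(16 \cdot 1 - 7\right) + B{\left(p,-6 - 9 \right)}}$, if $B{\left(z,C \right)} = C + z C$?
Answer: $- \frac{1}{72} \approx -0.013889$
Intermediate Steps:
$p = \frac{22}{5}$ ($p = \frac{6}{15} + \frac{4}{1} = 6 \cdot \frac{1}{15} + 4 \cdot 1 = \frac{2}{5} + 4 = \frac{22}{5} \approx 4.4$)
$B{\left(z,C \right)} = C + C z$
$\frac{1}{\left(16 \cdot 1 - 7\right) + B{\left(p,-6 - 9 \right)}} = \frac{1}{\left(16 \cdot 1 - 7\right) + \left(-6 - 9\right) \left(1 + \frac{22}{5}\right)} = \frac{1}{\left(16 - 7\right) - 81} = \frac{1}{9 - 81} = \frac{1}{-72} = - \frac{1}{72}$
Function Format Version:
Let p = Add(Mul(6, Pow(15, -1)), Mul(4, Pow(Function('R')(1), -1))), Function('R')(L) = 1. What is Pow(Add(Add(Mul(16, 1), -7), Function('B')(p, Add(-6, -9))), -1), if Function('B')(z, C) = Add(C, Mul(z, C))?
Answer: Rational(-1, 72) ≈ -0.013889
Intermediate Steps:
p = Rational(22, 5) (p = Add(Mul(6, Pow(15, -1)), Mul(4, Pow(1, -1))) = Add(Mul(6, Rational(1, 15)), Mul(4, 1)) = Add(Rational(2, 5), 4) = Rational(22, 5) ≈ 4.4000)
Function('B')(z, C) = Add(C, Mul(C, z))
Pow(Add(Add(Mul(16, 1), -7), Function('B')(p, Add(-6, -9))), -1) = Pow(Add(Add(Mul(16, 1), -7), Mul(Add(-6, -9), Add(1, Rational(22, 5)))), -1) = Pow(Add(Add(16, -7), Mul(-15, Rational(27, 5))), -1) = Pow(Add(9, -81), -1) = Pow(-72, -1) = Rational(-1, 72)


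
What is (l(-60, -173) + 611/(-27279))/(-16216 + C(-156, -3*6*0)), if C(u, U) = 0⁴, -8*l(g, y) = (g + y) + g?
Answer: -7987859/3538850112 ≈ -0.0022572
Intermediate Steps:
l(g, y) = -g/4 - y/8 (l(g, y) = -((g + y) + g)/8 = -(y + 2*g)/8 = -g/4 - y/8)
C(u, U) = 0
(l(-60, -173) + 611/(-27279))/(-16216 + C(-156, -3*6*0)) = ((-¼*(-60) - ⅛*(-173)) + 611/(-27279))/(-16216 + 0) = ((15 + 173/8) + 611*(-1/27279))/(-16216) = (293/8 - 611/27279)*(-1/16216) = (7987859/218232)*(-1/16216) = -7987859/3538850112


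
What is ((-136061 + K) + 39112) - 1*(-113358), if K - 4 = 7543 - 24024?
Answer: -68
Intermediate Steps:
K = -16477 (K = 4 + (7543 - 24024) = 4 - 16481 = -16477)
((-136061 + K) + 39112) - 1*(-113358) = ((-136061 - 16477) + 39112) - 1*(-113358) = (-152538 + 39112) + 113358 = -113426 + 113358 = -68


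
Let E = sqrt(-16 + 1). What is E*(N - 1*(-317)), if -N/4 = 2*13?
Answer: 213*I*sqrt(15) ≈ 824.95*I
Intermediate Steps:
N = -104 (N = -8*13 = -4*26 = -104)
E = I*sqrt(15) (E = sqrt(-15) = I*sqrt(15) ≈ 3.873*I)
E*(N - 1*(-317)) = (I*sqrt(15))*(-104 - 1*(-317)) = (I*sqrt(15))*(-104 + 317) = (I*sqrt(15))*213 = 213*I*sqrt(15)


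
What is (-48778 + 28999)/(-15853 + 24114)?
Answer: -19779/8261 ≈ -2.3943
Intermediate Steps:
(-48778 + 28999)/(-15853 + 24114) = -19779/8261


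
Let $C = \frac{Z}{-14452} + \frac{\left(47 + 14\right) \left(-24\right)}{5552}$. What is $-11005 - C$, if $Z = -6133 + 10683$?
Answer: $- \frac{13796364253}{1253711} \approx -11004.0$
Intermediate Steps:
$Z = 4550$
$C = - \frac{725302}{1253711}$ ($C = \frac{4550}{-14452} + \frac{\left(47 + 14\right) \left(-24\right)}{5552} = 4550 \left(- \frac{1}{14452}\right) + 61 \left(-24\right) \frac{1}{5552} = - \frac{2275}{7226} - \frac{183}{694} = - \frac{725302}{1253711} \approx -0.57852$)
$-11005 - C = -11005 - - \frac{725302}{1253711} = -11005 + \frac{725302}{1253711} = - \frac{13796364253}{1253711}$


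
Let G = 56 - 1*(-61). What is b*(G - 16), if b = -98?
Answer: -9898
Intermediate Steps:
G = 117 (G = 56 + 61 = 117)
b*(G - 16) = -98*(117 - 16) = -98*101 = -9898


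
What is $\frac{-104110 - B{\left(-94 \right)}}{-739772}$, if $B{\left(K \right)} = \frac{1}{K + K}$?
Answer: $\frac{19572679}{139077136} \approx 0.14073$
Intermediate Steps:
$B{\left(K \right)} = \frac{1}{2 K}$
$\frac{-104110 - B{\left(-94 \right)}}{-739772} = \frac{-104110 - \frac{1}{2 \left(-94\right)}}{-739772} = \left(-104110 - \frac{1}{2} \left(- \frac{1}{94}\right)\right) \left(- \frac{1}{739772}\right) = \left(-104110 - - \frac{1}{188}\right) \left(- \frac{1}{739772}\right) = \left(-104110 + \frac{1}{188}\right) \left(- \frac{1}{739772}\right) = \left(- \frac{19572679}{188}\right) \left(- \frac{1}{739772}\right) = \frac{19572679}{139077136}$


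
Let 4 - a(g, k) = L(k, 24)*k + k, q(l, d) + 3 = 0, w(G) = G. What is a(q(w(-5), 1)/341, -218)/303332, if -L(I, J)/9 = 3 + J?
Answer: -13188/75833 ≈ -0.17391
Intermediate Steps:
L(I, J) = -27 - 9*J (L(I, J) = -9*(3 + J) = -27 - 9*J)
q(l, d) = -3 (q(l, d) = -3 + 0 = -3)
a(g, k) = 4 + 242*k (a(g, k) = 4 - ((-27 - 9*24)*k + k) = 4 - ((-27 - 216)*k + k) = 4 - (-243*k + k) = 4 - (-242)*k = 4 + 242*k)
a(q(w(-5), 1)/341, -218)/303332 = (4 + 242*(-218))/303332 = (4 - 52756)*(1/303332) = -52752*1/303332 = -13188/75833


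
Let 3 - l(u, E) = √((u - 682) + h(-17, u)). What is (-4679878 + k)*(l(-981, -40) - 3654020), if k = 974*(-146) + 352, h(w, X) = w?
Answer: 17618683389410 + 19286920*I*√105 ≈ 1.7619e+13 + 1.9763e+8*I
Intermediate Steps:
k = -141852 (k = -142204 + 352 = -141852)
l(u, E) = 3 - √(-699 + u) (l(u, E) = 3 - √((u - 682) - 17) = 3 - √((-682 + u) - 17) = 3 - √(-699 + u))
(-4679878 + k)*(l(-981, -40) - 3654020) = (-4679878 - 141852)*((3 - √(-699 - 981)) - 3654020) = -4821730*((3 - √(-1680)) - 3654020) = -4821730*((3 - 4*I*√105) - 3654020) = -4821730*(-3654017 - 4*I*√105) = 17618683389410 + 19286920*I*√105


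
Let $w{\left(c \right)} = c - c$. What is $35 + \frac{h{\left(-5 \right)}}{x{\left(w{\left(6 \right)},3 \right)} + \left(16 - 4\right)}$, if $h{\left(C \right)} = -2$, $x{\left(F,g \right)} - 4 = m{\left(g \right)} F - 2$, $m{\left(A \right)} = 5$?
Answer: $\frac{244}{7} \approx 34.857$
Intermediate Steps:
$w{\left(c \right)} = 0$
$x{\left(F,g \right)} = 2 + 5 F$ ($x{\left(F,g \right)} = 4 + \left(5 F - 2\right) = 4 + \left(-2 + 5 F\right) = 2 + 5 F$)
$35 + \frac{h{\left(-5 \right)}}{x{\left(w{\left(6 \right)},3 \right)} + \left(16 - 4\right)} = 35 - \frac{2}{\left(2 + 5 \cdot 0\right) + \left(16 - 4\right)} = 35 - \frac{2}{\left(2 + 0\right) + 12} = 35 - \frac{2}{2 + 12} = 35 - \frac{2}{14} = 35 - \frac{1}{7} = \frac{244}{7}$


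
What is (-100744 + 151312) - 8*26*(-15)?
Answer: 53688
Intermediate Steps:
(-100744 + 151312) - 8*26*(-15) = 50568 - 208*(-15) = 50568 + 3120 = 53688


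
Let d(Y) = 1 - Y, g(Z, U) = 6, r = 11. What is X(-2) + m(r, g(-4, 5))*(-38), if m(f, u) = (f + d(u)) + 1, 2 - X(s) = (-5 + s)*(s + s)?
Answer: -292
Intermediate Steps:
X(s) = 2 - 2*s*(-5 + s) (X(s) = 2 - (-5 + s)*(s + s) = 2 - (-5 + s)*2*s = 2 - 2*s*(-5 + s))
m(f, u) = 2 + f - u (m(f, u) = (f + (1 - u)) + 1 = (1 + f - u) + 1 = 2 + f - u)
X(-2) + m(r, g(-4, 5))*(-38) = (2 - 2*(-2)**2 + 10*(-2)) + (2 + 11 - 1*6)*(-38) = (2 - 2*4 - 20) + (2 + 11 - 6)*(-38) = (2 - 8 - 20) + 7*(-38) = -26 - 266 = -292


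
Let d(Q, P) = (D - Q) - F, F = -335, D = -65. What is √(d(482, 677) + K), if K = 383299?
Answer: √383087 ≈ 618.94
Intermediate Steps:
d(Q, P) = 270 - Q (d(Q, P) = (-65 - Q) - 1*(-335) = (-65 - Q) + 335 = 270 - Q)
√(d(482, 677) + K) = √((270 - 1*482) + 383299) = √((270 - 482) + 383299) = √(-212 + 383299) = √383087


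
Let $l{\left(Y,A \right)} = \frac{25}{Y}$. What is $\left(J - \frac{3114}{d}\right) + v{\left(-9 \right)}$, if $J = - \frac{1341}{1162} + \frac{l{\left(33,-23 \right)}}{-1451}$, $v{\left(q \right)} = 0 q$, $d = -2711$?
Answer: $- \frac{891951539}{150840164706} \approx -0.0059132$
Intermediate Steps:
$v{\left(q \right)} = 0$
$J = - \frac{64240153}{55640046}$ ($J = - \frac{1341}{1162} + \frac{25 \cdot \frac{1}{33}}{-1451} = \left(-1341\right) \frac{1}{1162} + 25 \cdot \frac{1}{33} \left(- \frac{1}{1451}\right) = - \frac{1341}{1162} + \frac{25}{33} \left(- \frac{1}{1451}\right) = - \frac{1341}{1162} - \frac{25}{47883} = - \frac{64240153}{55640046} \approx -1.1546$)
$\left(J - \frac{3114}{d}\right) + v{\left(-9 \right)} = \left(- \frac{64240153}{55640046} - \frac{3114}{-2711}\right) + 0 = \left(- \frac{64240153}{55640046} - - \frac{3114}{2711}\right) + 0 = \left(- \frac{64240153}{55640046} + \frac{3114}{2711}\right) + 0 = - \frac{891951539}{150840164706} + 0 = - \frac{891951539}{150840164706}$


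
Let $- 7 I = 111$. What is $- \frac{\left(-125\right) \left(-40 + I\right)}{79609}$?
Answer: $- \frac{48875}{557263} \approx -0.087705$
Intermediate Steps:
$I = - \frac{111}{7}$ ($I = \left(- \frac{1}{7}\right) 111 = - \frac{111}{7} \approx -15.857$)
$- \frac{\left(-125\right) \left(-40 + I\right)}{79609} = - \frac{\left(-125\right) \left(-40 - \frac{111}{7}\right)}{79609} = - \frac{\left(-125\right) \left(- \frac{391}{7}\right)}{79609} = - \frac{48875}{7 \cdot 79609} = \left(-1\right) \frac{48875}{557263} = - \frac{48875}{557263}$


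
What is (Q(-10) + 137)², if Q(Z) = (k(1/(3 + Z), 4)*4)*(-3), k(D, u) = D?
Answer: 942841/49 ≈ 19242.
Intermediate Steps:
Q(Z) = -12/(3 + Z) (Q(Z) = (4/(3 + Z))*(-3) = -12/(3 + Z))
(Q(-10) + 137)² = (-12/(3 - 10) + 137)² = (-12/(-7) + 137)² = (-12*(-⅐) + 137)² = (12/7 + 137)² = (971/7)² = 942841/49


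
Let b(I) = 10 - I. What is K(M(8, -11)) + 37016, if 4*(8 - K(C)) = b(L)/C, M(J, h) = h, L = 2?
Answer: 407266/11 ≈ 37024.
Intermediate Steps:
K(C) = 8 - 2/C (K(C) = 8 - (10 - 1*2)/(4*C) = 8 - (10 - 2)/(4*C) = 8 - 2/C)
K(M(8, -11)) + 37016 = (8 - 2/(-11)) + 37016 = (8 - 2*(-1/11)) + 37016 = (8 + 2/11) + 37016 = 90/11 + 37016 = 407266/11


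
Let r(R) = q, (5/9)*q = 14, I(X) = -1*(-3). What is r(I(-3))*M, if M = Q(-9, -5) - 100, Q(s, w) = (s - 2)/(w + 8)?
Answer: -13062/5 ≈ -2612.4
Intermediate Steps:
I(X) = 3
Q(s, w) = (-2 + s)/(8 + w)
q = 126/5 (q = (9/5)*14 = 126/5 ≈ 25.200)
r(R) = 126/5
M = -311/3 (M = (-2 - 9)/(8 - 5) - 100 = -11/3 - 100 = -311/3 ≈ -103.67)
r(I(-3))*M = (126/5)*(-311/3) = -13062/5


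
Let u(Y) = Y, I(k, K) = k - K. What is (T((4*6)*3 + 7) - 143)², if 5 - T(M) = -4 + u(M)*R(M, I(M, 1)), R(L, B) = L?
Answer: 40640625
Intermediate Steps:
T(M) = 9 - M² (T(M) = 5 - (-4 + M*M) = 5 - (-4 + M²) = 5 + (4 - M²) = 9 - M²)
(T((4*6)*3 + 7) - 143)² = ((9 - ((4*6)*3 + 7)²) - 143)² = ((9 - (24*3 + 7)²) - 143)² = ((9 - (72 + 7)²) - 143)² = ((9 - 1*79²) - 143)² = ((9 - 1*6241) - 143)² = ((9 - 6241) - 143)² = (-6232 - 143)² = (-6375)² = 40640625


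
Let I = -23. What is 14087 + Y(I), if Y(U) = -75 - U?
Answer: 14035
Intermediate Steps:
14087 + Y(I) = 14087 + (-75 - 1*(-23)) = 14087 + (-75 + 23) = 14087 - 52 = 14035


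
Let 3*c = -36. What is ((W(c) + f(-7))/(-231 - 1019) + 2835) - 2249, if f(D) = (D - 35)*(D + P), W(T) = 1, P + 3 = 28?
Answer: 146651/250 ≈ 586.60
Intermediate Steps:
P = 25 (P = -3 + 28 = 25)
c = -12 (c = (⅓)*(-36) = -12)
f(D) = (-35 + D)*(25 + D) (f(D) = (D - 35)*(D + 25) = (-35 + D)*(25 + D))
((W(c) + f(-7))/(-231 - 1019) + 2835) - 2249 = ((1 + (-875 + (-7)² - 10*(-7)))/(-231 - 1019) + 2835) - 2249 = ((1 + (-875 + 49 + 70))/(-1250) + 2835) - 2249 = ((1 - 756)*(-1/1250) + 2835) - 2249 = (-755*(-1/1250) + 2835) - 2249 = (151/250 + 2835) - 2249 = 708901/250 - 2249 = 146651/250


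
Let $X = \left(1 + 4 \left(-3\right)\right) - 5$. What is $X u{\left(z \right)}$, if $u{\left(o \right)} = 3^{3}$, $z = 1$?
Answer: $-432$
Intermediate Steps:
$X = -16$ ($X = \left(1 - 12\right) - 5 = -11 - 5 = -16$)
$u{\left(o \right)} = 27$
$X u{\left(z \right)} = \left(-16\right) 27 = -432$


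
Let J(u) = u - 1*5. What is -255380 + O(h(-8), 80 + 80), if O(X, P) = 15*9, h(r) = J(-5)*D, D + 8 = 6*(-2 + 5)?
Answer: -255245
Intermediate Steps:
D = 10 (D = -8 + 6*(-2 + 5) = -8 + 6*3 = -8 + 18 = 10)
J(u) = -5 + u (J(u) = u - 5 = -5 + u)
h(r) = -100 (h(r) = (-5 - 5)*10 = -10*10 = -100)
O(X, P) = 135
-255380 + O(h(-8), 80 + 80) = -255380 + 135 = -255245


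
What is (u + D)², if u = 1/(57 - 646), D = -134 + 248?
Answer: 4508451025/346921 ≈ 12996.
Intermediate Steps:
D = 114
u = -1/589 (u = 1/(-589) = -1/589 ≈ -0.0016978)
(u + D)² = (-1/589 + 114)² = (67145/589)² = 4508451025/346921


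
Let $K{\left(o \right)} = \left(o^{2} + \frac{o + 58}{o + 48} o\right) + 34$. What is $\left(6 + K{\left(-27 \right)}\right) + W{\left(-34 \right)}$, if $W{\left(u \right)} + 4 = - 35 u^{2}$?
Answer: $- \frac{278144}{7} \approx -39735.0$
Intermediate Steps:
$K{\left(o \right)} = 34 + o^{2} + \frac{o \left(58 + o\right)}{48 + o}$ ($K{\left(o \right)} = \left(o^{2} + \frac{58 + o}{48 + o} o\right) + 34 = \left(o^{2} + \frac{o \left(58 + o\right)}{48 + o}\right) + 34 = 34 + o^{2} + \frac{o \left(58 + o\right)}{48 + o}$)
$W{\left(u \right)} = -4 - 35 u^{2}$
$\left(6 + K{\left(-27 \right)}\right) + W{\left(-34 \right)} = \left(6 + \frac{1632 + \left(-27\right)^{3} + 49 \left(-27\right)^{2} + 92 \left(-27\right)}{48 - 27}\right) - \left(4 + 35 \left(-34\right)^{2}\right) = \left(6 + \frac{1632 - 19683 + 49 \cdot 729 - 2484}{21}\right) - 40464 = \left(6 + \frac{1632 - 19683 + 35721 - 2484}{21}\right) - 40464 = \left(6 + \frac{1}{21} \cdot 15186\right) - 40464 = \left(6 + \frac{5062}{7}\right) - 40464 = \frac{5104}{7} - 40464 = - \frac{278144}{7}$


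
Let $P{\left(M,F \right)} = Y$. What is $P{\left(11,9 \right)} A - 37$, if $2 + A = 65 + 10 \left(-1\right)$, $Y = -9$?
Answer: $-514$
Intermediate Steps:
$P{\left(M,F \right)} = -9$
$A = 53$ ($A = -2 + \left(65 + 10 \left(-1\right)\right) = -2 + \left(65 - 10\right) = -2 + 55 = 53$)
$P{\left(11,9 \right)} A - 37 = \left(-9\right) 53 - 37 = -477 - 37 = -514$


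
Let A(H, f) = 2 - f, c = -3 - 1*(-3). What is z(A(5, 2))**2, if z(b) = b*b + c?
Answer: 0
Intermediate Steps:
c = 0 (c = -3 + 3 = 0)
z(b) = b**2 (z(b) = b*b + 0 = b**2 + 0 = b**2)
z(A(5, 2))**2 = ((2 - 1*2)**2)**2 = ((2 - 2)**2)**2 = (0**2)**2 = 0**2 = 0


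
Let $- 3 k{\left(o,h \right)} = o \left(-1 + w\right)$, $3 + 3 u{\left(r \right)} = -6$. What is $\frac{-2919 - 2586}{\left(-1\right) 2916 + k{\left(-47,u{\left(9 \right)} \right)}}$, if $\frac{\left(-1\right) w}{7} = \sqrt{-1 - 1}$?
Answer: $\frac{16138825}{8618723} - \frac{603715 i \sqrt{2}}{8618723} \approx 1.8725 - 0.099061 i$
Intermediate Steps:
$w = - 7 i \sqrt{2}$ ($w = - 7 \sqrt{-1 - 1} = - 7 \sqrt{-2} = - 7 i \sqrt{2} \approx - 9.8995 i$)
$u{\left(r \right)} = -3$ ($u{\left(r \right)} = -1 + \frac{1}{3} \left(-6\right) = -1 - 2 = -3$)
$k{\left(o,h \right)} = - \frac{o \left(-1 - 7 i \sqrt{2}\right)}{3}$
$\frac{-2919 - 2586}{\left(-1\right) 2916 + k{\left(-47,u{\left(9 \right)} \right)}} = \frac{-2919 - 2586}{\left(-1\right) 2916 + \frac{1}{3} \left(-47\right) \left(1 + 7 i \sqrt{2}\right)} = - \frac{5505}{-2916 - \left(\frac{47}{3} + \frac{329 i \sqrt{2}}{3}\right)} = - \frac{5505}{- \frac{8795}{3} - \frac{329 i \sqrt{2}}{3}}$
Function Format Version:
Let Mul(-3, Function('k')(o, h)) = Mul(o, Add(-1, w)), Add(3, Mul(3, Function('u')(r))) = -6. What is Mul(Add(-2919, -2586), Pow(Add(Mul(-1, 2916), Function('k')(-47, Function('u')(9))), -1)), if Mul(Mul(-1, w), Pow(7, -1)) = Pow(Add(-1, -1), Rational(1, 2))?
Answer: Add(Rational(16138825, 8618723), Mul(Rational(-603715, 8618723), I, Pow(2, Rational(1, 2)))) ≈ Add(1.8725, Mul(-0.099061, I))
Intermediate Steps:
w = Mul(-7, I, Pow(2, Rational(1, 2))) (w = Mul(-7, Pow(Add(-1, -1), Rational(1, 2))) = Mul(-7, Pow(-2, Rational(1, 2))) = Mul(-7, Mul(I, Pow(2, Rational(1, 2)))) = Mul(-7, I, Pow(2, Rational(1, 2))) ≈ Mul(-9.8995, I))
Function('u')(r) = -3 (Function('u')(r) = Add(-1, Mul(Rational(1, 3), -6)) = Add(-1, -2) = -3)
Function('k')(o, h) = Mul(Rational(-1, 3), o, Add(-1, Mul(-7, I, Pow(2, Rational(1, 2))))) (Function('k')(o, h) = Mul(Rational(-1, 3), Mul(o, Add(-1, Mul(-7, I, Pow(2, Rational(1, 2)))))) = Mul(Rational(-1, 3), o, Add(-1, Mul(-7, I, Pow(2, Rational(1, 2))))))
Mul(Add(-2919, -2586), Pow(Add(Mul(-1, 2916), Function('k')(-47, Function('u')(9))), -1)) = Mul(Add(-2919, -2586), Pow(Add(Mul(-1, 2916), Mul(Rational(1, 3), -47, Add(1, Mul(7, I, Pow(2, Rational(1, 2)))))), -1)) = Mul(-5505, Pow(Add(-2916, Add(Rational(-47, 3), Mul(Rational(-329, 3), I, Pow(2, Rational(1, 2))))), -1)) = Mul(-5505, Pow(Add(Rational(-8795, 3), Mul(Rational(-329, 3), I, Pow(2, Rational(1, 2)))), -1))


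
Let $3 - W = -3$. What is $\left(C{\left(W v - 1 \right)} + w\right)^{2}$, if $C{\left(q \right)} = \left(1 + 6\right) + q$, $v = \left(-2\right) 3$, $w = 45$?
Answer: $225$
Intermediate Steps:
$W = 6$ ($W = 3 - -3 = 3 + 3 = 6$)
$v = -6$
$C{\left(q \right)} = 7 + q$
$\left(C{\left(W v - 1 \right)} + w\right)^{2} = \left(\left(7 + \left(6 \left(-6\right) - 1\right)\right) + 45\right)^{2} = \left(\left(7 - 37\right) + 45\right)^{2} = \left(-30 + 45\right)^{2} = 15^{2} = 225$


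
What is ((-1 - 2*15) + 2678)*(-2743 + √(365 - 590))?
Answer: -7260721 + 39705*I ≈ -7.2607e+6 + 39705.0*I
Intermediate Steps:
((-1 - 2*15) + 2678)*(-2743 + √(365 - 590)) = ((-1 - 30) + 2678)*(-2743 + √(-225)) = (-31 + 2678)*(-2743 + 15*I) = 2647*(-2743 + 15*I) = -7260721 + 39705*I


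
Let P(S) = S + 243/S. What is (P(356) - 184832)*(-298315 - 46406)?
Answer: 22638935658573/356 ≈ 6.3593e+10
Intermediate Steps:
(P(356) - 184832)*(-298315 - 46406) = ((356 + 243/356) - 184832)*(-298315 - 46406) = ((356 + 243*(1/356)) - 184832)*(-344721) = ((356 + 243/356) - 184832)*(-344721) = (126979/356 - 184832)*(-344721) = -65673213/356*(-344721) = 22638935658573/356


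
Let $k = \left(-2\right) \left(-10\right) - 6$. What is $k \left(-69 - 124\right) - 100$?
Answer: $-2802$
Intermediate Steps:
$k = 14$ ($k = 20 - 6 = 14$)
$k \left(-69 - 124\right) - 100 = 14 \left(-69 - 124\right) - 100 = 14 \left(-193\right) - 100 = -2702 - 100 = -2802$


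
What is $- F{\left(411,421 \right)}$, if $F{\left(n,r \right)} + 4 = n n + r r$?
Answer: $-346158$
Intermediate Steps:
$F{\left(n,r \right)} = -4 + n^{2} + r^{2}$ ($F{\left(n,r \right)} = -4 + \left(n n + r r\right) = -4 + \left(n^{2} + r^{2}\right) = -4 + n^{2} + r^{2}$)
$- F{\left(411,421 \right)} = - (-4 + 411^{2} + 421^{2}) = - (-4 + 168921 + 177241) = \left(-1\right) 346158 = -346158$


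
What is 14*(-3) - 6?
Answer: -48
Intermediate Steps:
14*(-3) - 6 = -42 - 6 = -48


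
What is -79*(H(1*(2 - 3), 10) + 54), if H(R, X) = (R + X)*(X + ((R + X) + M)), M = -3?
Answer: -15642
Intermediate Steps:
H(R, X) = (R + X)*(-3 + R + 2*X) (H(R, X) = (R + X)*(X + ((R + X) - 3)) = (R + X)*(X + (-3 + R + X)) = (R + X)*(-3 + R + 2*X))
-79*(H(1*(2 - 3), 10) + 54) = -79*(((1*(2 - 3))² - 3*(2 - 3) - 3*10 + 2*10² + 3*(1*(2 - 3))*10) + 54) = -79*(((1*(-1))² - 3*(-1) - 30 + 2*100 + 3*(1*(-1))*10) + 54) = -79*(((-1)² - 3*(-1) - 30 + 200 + 3*(-1)*10) + 54) = -79*((1 + 3 - 30 + 200 - 30) + 54) = -79*(144 + 54) = -79*198 = -15642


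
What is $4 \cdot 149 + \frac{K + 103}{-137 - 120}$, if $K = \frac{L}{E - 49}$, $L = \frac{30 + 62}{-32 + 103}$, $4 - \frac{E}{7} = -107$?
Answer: $\frac{1977957595}{3320954} \approx 595.6$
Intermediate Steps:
$E = 777$ ($E = 28 - -749 = 28 + 749 = 777$)
$L = \frac{92}{71} \approx 1.2958$
$K = \frac{23}{12922}$ ($K = \frac{92}{71 \left(777 - 49\right)} = \frac{92}{71 \cdot 728} = \frac{92}{71} \cdot \frac{1}{728} = \frac{23}{12922} \approx 0.0017799$)
$4 \cdot 149 + \frac{K + 103}{-137 - 120} = 4 \cdot 149 + \frac{\frac{23}{12922} + 103}{-137 - 120} = 596 + \frac{1330989}{12922 \left(-257\right)} = 596 + \frac{1330989}{12922} \left(- \frac{1}{257}\right) = 596 - \frac{1330989}{3320954} = \frac{1977957595}{3320954}$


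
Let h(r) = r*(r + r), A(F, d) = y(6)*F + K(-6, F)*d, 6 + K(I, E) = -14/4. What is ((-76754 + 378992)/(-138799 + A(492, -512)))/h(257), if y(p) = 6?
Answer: -50373/2883765389 ≈ -1.7468e-5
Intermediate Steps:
K(I, E) = -19/2 (K(I, E) = -6 - 14/4 = -6 - 14*1/4 = -6 - 7/2 = -19/2)
A(F, d) = 6*F - 19*d/2
h(r) = 2*r**2 (h(r) = r*(2*r) = 2*r**2)
((-76754 + 378992)/(-138799 + A(492, -512)))/h(257) = ((-76754 + 378992)/(-138799 + (6*492 - 19/2*(-512))))/((2*257**2)) = (302238/(-138799 + (2952 + 4864)))/((2*66049)) = (302238/(-138799 + 7816))/132098 = (302238/(-130983))*(1/132098) = (302238*(-1/130983))*(1/132098) = -100746/43661*1/132098 = -50373/2883765389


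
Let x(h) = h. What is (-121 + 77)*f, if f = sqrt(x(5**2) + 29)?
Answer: -132*sqrt(6) ≈ -323.33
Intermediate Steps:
f = 3*sqrt(6) (f = sqrt(5**2 + 29) = sqrt(25 + 29) = sqrt(54) = 3*sqrt(6) ≈ 7.3485)
(-121 + 77)*f = (-121 + 77)*(3*sqrt(6)) = -132*sqrt(6)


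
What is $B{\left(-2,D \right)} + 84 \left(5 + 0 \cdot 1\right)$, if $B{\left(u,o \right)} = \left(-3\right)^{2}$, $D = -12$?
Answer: $429$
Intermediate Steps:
$B{\left(u,o \right)} = 9$
$B{\left(-2,D \right)} + 84 \left(5 + 0 \cdot 1\right) = 9 + 84 \left(5 + 0 \cdot 1\right) = 9 + 84 \left(5 + 0\right) = 9 + 84 \cdot 5 = 9 + 420 = 429$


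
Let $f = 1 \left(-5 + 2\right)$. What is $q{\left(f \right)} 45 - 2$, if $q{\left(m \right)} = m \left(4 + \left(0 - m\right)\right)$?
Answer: $-947$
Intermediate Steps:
$f = -3$ ($f = 1 \left(-3\right) = -3$)
$q{\left(m \right)} = m \left(4 - m\right)$
$q{\left(f \right)} 45 - 2 = - 3 \left(4 - -3\right) 45 - 2 = - 3 \left(4 + 3\right) 45 - 2 = \left(-3\right) 7 \cdot 45 - 2 = \left(-21\right) 45 - 2 = -945 - 2 = -947$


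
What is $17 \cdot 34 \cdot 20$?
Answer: $11560$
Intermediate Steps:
$17 \cdot 34 \cdot 20 = 578 \cdot 20 = 11560$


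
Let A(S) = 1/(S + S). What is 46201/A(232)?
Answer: 21437264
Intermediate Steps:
A(S) = 1/(2*S)
46201/A(232) = 46201/(((½)/232)) = 46201/(((½)*(1/232))) = 46201/(1/464) = 46201*464 = 21437264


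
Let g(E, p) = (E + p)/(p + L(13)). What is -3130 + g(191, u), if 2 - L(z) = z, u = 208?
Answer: -616211/197 ≈ -3128.0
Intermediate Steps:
L(z) = 2 - z
g(E, p) = (E + p)/(-11 + p) (g(E, p) = (E + p)/(p + (2 - 1*13)) = (E + p)/(p + (2 - 13)) = (E + p)/(p - 11) = (E + p)/(-11 + p))
-3130 + g(191, u) = -3130 + (191 + 208)/(-11 + 208) = -3130 + 399/197 = -616211/197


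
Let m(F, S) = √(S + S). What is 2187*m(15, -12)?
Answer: 4374*I*√6 ≈ 10714.0*I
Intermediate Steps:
m(F, S) = √2*√S (m(F, S) = √(2*S) = √2*√S)
2187*m(15, -12) = 2187*(√2*√(-12)) = 2187*(√2*(2*I*√3)) = 2187*(2*I*√6) = 4374*I*√6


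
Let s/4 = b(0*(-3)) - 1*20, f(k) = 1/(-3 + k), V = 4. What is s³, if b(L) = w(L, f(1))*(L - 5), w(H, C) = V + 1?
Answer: -5832000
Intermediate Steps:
w(H, C) = 5 (w(H, C) = 4 + 1 = 5)
b(L) = -25 + 5*L (b(L) = 5*(L - 5) = 5*(-5 + L) = -25 + 5*L)
s = -180 (s = 4*((-25 + 5*(0*(-3))) - 1*20) = 4*((-25 + 5*0) - 20) = 4*((-25 + 0) - 20) = 4*(-25 - 20) = 4*(-45) = -180)
s³ = (-180)³ = -5832000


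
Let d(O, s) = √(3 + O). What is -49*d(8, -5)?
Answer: -49*√11 ≈ -162.51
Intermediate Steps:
-49*d(8, -5) = -49*√(3 + 8) = -49*√11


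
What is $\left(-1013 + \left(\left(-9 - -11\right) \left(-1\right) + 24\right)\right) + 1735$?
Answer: $744$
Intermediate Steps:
$\left(-1013 + \left(\left(-9 - -11\right) \left(-1\right) + 24\right)\right) + 1735 = \left(-1013 + \left(\left(-9 + 11\right) \left(-1\right) + 24\right)\right) + 1735 = \left(-1013 + \left(2 \left(-1\right) + 24\right)\right) + 1735 = \left(-1013 + \left(-2 + 24\right)\right) + 1735 = \left(-1013 + 22\right) + 1735 = -991 + 1735 = 744$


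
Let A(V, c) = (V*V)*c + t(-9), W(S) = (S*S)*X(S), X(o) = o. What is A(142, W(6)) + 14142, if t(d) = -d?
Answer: 4369575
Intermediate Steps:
W(S) = S³ (W(S) = (S*S)*S = S²*S = S³)
A(V, c) = 9 + c*V² (A(V, c) = (V*V)*c - 1*(-9) = V²*c + 9 = c*V² + 9 = 9 + c*V²)
A(142, W(6)) + 14142 = (9 + 6³*142²) + 14142 = (9 + 216*20164) + 14142 = (9 + 4355424) + 14142 = 4355433 + 14142 = 4369575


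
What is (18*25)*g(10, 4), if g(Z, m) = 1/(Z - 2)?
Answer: 225/4 ≈ 56.250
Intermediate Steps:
g(Z, m) = 1/(-2 + Z)
(18*25)*g(10, 4) = (18*25)/(-2 + 10) = 450/8 = 450*(⅛) = 225/4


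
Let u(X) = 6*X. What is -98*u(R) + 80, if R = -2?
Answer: 1256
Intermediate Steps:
-98*u(R) + 80 = -588*(-2) + 80 = -98*(-12) + 80 = 1176 + 80 = 1256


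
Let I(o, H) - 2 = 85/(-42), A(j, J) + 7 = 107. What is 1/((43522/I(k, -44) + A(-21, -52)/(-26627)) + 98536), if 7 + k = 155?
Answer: -26627/46048414376 ≈ -5.7824e-7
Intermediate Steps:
A(j, J) = 100 (A(j, J) = -7 + 107 = 100)
k = 148 (k = -7 + 155 = 148)
I(o, H) = -1/42 (I(o, H) = 2 + 85/(-42) = 2 + 85*(-1/42) = 2 - 85/42 = -1/42)
1/((43522/I(k, -44) + A(-21, -52)/(-26627)) + 98536) = 1/((43522/(-1/42) + 100/(-26627)) + 98536) = 1/((43522*(-42) + 100*(-1/26627)) + 98536) = 1/((-1827924 - 100/26627) + 98536) = 1/(-48672132448/26627 + 98536) = 1/(-46048414376/26627) = -26627/46048414376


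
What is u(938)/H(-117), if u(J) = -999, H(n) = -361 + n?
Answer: 999/478 ≈ 2.0900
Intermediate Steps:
u(938)/H(-117) = -999/(-361 - 117) = -999/(-478) = -999*(-1/478) = 999/478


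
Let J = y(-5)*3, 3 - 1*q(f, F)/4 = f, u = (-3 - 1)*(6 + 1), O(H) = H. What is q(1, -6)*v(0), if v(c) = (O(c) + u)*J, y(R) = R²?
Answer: -16800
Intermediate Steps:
u = -28 (u = -4*7 = -28)
q(f, F) = 12 - 4*f
J = 75 (J = (-5)²*3 = 25*3 = 75)
v(c) = -2100 + 75*c (v(c) = (c - 28)*75 = (-28 + c)*75 = -2100 + 75*c)
q(1, -6)*v(0) = (12 - 4*1)*(-2100 + 75*0) = (12 - 4)*(-2100 + 0) = 8*(-2100) = -16800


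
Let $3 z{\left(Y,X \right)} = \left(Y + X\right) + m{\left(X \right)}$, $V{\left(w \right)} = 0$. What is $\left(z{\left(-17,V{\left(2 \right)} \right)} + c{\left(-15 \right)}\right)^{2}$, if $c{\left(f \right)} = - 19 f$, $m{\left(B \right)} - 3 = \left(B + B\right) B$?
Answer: $\frac{707281}{9} \approx 78587.0$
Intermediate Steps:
$m{\left(B \right)} = 3 + 2 B^{2}$ ($m{\left(B \right)} = 3 + \left(B + B\right) B = 3 + 2 B B = 3 + 2 B^{2}$)
$z{\left(Y,X \right)} = 1 + \frac{X}{3} + \frac{Y}{3} + \frac{2 X^{2}}{3}$ ($z{\left(Y,X \right)} = \frac{\left(Y + X\right) + \left(3 + 2 X^{2}\right)}{3} = \frac{\left(X + Y\right) + \left(3 + 2 X^{2}\right)}{3} = \frac{3 + X + Y + 2 X^{2}}{3} = 1 + \frac{X}{3} + \frac{Y}{3} + \frac{2 X^{2}}{3}$)
$\left(z{\left(-17,V{\left(2 \right)} \right)} + c{\left(-15 \right)}\right)^{2} = \left(\left(1 + \frac{1}{3} \cdot 0 + \frac{1}{3} \left(-17\right) + \frac{2 \cdot 0^{2}}{3}\right) - -285\right)^{2} = \left(\left(1 + 0 - \frac{17}{3} + \frac{2}{3} \cdot 0\right) + 285\right)^{2} = \left(\left(1 + 0 - \frac{17}{3} + 0\right) + 285\right)^{2} = \left(- \frac{14}{3} + 285\right)^{2} = \left(\frac{841}{3}\right)^{2} = \frac{707281}{9}$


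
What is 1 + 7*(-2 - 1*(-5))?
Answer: 22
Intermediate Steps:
1 + 7*(-2 - 1*(-5)) = 1 + 7*(-2 + 5) = 1 + 7*3 = 1 + 21 = 22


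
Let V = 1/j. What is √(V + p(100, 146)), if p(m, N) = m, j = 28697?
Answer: √82351809597/28697 ≈ 10.000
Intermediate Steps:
V = 1/28697 ≈ 3.4847e-5
√(V + p(100, 146)) = √(1/28697 + 100) = √(2869701/28697) = √82351809597/28697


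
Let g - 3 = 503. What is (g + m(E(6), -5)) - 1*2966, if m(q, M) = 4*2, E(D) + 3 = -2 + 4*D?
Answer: -2452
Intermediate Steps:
g = 506 (g = 3 + 503 = 506)
E(D) = -5 + 4*D (E(D) = -3 + (-2 + 4*D) = -5 + 4*D)
m(q, M) = 8
(g + m(E(6), -5)) - 1*2966 = (506 + 8) - 1*2966 = 514 - 2966 = -2452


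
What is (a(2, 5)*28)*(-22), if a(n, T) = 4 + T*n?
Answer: -8624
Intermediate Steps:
(a(2, 5)*28)*(-22) = ((4 + 5*2)*28)*(-22) = ((4 + 10)*28)*(-22) = (14*28)*(-22) = 392*(-22) = -8624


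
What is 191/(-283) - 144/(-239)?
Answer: -4897/67637 ≈ -0.072401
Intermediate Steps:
191/(-283) - 144/(-239) = 191*(-1/283) - 144*(-1/239) = -191/283 + 144/239 = -4897/67637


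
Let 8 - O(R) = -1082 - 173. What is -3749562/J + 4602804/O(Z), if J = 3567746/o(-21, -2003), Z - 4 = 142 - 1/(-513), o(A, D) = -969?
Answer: 3501754294133/751010533 ≈ 4662.7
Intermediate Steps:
Z = 74899/513 (Z = 4 + (142 - 1/(-513)) = 4 + (142 - 1*(-1/513)) = 4 + (142 + 1/513) = 4 + 72847/513 = 74899/513 ≈ 146.00)
O(R) = 1263 (O(R) = 8 - (-1082 - 173) = 8 - 1*(-1255) = 8 + 1255 = 1263)
J = -3567746/969 (J = 3567746/(-969) = 3567746*(-1/969) = -3567746/969 ≈ -3681.9)
-3749562/J + 4602804/O(Z) = -3749562/(-3567746/969) + 4602804/1263 = -3749562*(-969/3567746) + 4602804*(1/1263) = 1816662789/1783873 + 1534268/421 = 3501754294133/751010533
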